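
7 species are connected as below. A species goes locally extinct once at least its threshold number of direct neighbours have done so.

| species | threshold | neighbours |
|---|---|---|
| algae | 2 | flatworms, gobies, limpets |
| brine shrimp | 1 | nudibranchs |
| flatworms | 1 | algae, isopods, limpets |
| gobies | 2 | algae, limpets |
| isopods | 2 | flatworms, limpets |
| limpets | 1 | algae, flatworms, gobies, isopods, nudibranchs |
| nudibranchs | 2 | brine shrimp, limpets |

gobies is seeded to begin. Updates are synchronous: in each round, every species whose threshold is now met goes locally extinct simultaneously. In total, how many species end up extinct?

5

Round 1 — gobies goes locally extinct (initial).
Round 2 — checking thresholds:
  algae: 1 of 3 neighbours < 2, holds.
  limpets: 1 of 5 neighbours ≥ 1, goes locally extinct.
Round 3 — checking thresholds:
  algae: 2 of 3 neighbours ≥ 2, goes locally extinct.
  flatworms: 1 of 3 neighbours ≥ 1, goes locally extinct.
  isopods: 1 of 2 neighbours < 2, holds.
  nudibranchs: 1 of 2 neighbours < 2, holds.
Round 4 — checking thresholds:
  isopods: 2 of 2 neighbours ≥ 2, goes locally extinct.
  nudibranchs: 1 of 2 neighbours < 2, holds.
Round 5 — no new extinctions; cascade stops.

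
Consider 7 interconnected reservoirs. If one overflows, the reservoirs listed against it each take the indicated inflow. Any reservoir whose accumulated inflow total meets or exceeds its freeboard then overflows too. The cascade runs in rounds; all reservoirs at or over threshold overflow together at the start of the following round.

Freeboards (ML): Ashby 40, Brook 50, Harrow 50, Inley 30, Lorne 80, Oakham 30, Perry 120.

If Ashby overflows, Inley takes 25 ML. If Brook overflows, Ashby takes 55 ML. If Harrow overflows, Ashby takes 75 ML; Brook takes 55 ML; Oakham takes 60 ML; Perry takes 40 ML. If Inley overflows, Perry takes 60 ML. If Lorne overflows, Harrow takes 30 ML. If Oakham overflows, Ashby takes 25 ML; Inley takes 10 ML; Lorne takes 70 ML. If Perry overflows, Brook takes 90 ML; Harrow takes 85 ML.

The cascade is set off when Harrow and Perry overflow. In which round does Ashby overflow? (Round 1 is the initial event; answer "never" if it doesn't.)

2

Round 1 — Harrow, Perry overflow (initial).
  Ashby: +75 → 75 ≥ 40
  Brook: +55+90 → 145 ≥ 50
  Oakham: +60 → 60 ≥ 30
Round 2 — Ashby, Brook, Oakham overflow.
  Inley: +25+10 → 35 ≥ 30
  Lorne: +70 → 70 < 80
Round 3 — Inley overflows.
No further overflows.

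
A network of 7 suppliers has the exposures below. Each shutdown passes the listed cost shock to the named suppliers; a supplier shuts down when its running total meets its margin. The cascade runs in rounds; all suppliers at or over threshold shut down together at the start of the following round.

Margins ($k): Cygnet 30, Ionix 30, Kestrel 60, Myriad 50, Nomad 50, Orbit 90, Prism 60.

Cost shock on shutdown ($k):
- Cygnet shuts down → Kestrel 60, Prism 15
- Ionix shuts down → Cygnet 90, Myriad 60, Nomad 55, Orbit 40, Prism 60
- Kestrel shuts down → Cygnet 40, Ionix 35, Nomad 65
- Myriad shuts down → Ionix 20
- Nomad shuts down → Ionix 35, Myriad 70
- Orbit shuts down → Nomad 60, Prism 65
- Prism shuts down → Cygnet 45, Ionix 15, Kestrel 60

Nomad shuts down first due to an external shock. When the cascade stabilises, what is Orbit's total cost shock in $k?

Round 1 — Nomad shuts down (initial).
  Ionix: +35 → 35 ≥ 30
  Myriad: +70 → 70 ≥ 50
Round 2 — Ionix, Myriad shut down.
  Cygnet: +90 → 90 ≥ 30
  Orbit: +40 → 40 < 90
  Prism: +60 → 60 ≥ 60
Round 3 — Cygnet, Prism shut down.
  Kestrel: +60+60 → 120 ≥ 60
Round 4 — Kestrel shuts down.
No further shutdowns.

40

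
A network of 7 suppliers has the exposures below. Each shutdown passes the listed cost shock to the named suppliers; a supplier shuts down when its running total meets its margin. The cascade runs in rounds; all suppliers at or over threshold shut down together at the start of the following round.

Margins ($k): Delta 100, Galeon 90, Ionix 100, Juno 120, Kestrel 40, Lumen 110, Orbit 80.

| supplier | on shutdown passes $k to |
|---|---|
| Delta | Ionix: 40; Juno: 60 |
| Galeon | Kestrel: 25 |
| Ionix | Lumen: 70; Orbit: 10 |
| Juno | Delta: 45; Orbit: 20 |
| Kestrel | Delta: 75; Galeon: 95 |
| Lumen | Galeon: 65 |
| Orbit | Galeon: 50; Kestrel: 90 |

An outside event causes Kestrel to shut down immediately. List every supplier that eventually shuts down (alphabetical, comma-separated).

Round 1 — Kestrel shuts down (initial).
  Delta: +75 → 75 < 100
  Galeon: +95 → 95 ≥ 90
Round 2 — Galeon shuts down.
No further shutdowns.

Galeon, Kestrel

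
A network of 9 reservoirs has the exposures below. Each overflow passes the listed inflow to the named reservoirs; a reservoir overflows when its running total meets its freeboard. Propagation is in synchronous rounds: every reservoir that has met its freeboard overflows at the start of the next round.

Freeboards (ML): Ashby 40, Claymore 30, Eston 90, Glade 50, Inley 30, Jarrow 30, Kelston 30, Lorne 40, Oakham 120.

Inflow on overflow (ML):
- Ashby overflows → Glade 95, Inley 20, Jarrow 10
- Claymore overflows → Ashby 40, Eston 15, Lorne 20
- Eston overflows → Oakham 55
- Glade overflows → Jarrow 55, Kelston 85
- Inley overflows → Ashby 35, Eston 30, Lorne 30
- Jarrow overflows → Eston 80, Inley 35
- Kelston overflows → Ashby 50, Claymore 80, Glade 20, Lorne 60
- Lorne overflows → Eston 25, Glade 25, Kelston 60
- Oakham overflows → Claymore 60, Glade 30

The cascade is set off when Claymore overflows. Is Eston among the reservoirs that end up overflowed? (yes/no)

Round 1 — Claymore overflows (initial).
  Ashby: +40 → 40 ≥ 40
  Eston: +15 → 15 < 90
  Lorne: +20 → 20 < 40
Round 2 — Ashby overflows.
  Glade: +95 → 95 ≥ 50
  Inley: +20 → 20 < 30
  Jarrow: +10 → 10 < 30
Round 3 — Glade overflows.
  Jarrow: +55 → 65 ≥ 30
  Kelston: +85 → 85 ≥ 30
Round 4 — Jarrow, Kelston overflow.
  Eston: +80 → 95 ≥ 90
  Inley: +35 → 55 ≥ 30
  Lorne: +60 → 80 ≥ 40
Round 5 — Eston, Inley, Lorne overflow.
  Oakham: +55 → 55 < 120
No further overflows.

yes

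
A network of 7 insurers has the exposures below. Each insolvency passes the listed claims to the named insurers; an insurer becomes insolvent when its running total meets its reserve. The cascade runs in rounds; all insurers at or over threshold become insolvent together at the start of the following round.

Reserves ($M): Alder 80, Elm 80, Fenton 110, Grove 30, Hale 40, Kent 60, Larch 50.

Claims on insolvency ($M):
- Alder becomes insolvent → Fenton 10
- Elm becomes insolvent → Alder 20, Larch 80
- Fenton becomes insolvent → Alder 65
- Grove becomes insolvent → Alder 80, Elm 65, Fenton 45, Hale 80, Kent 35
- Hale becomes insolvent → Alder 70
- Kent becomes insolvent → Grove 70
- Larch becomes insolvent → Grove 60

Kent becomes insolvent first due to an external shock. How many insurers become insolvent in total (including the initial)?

Round 1 — Kent becomes insolvent (initial).
  Grove: +70 → 70 ≥ 30
Round 2 — Grove becomes insolvent.
  Alder: +80 → 80 ≥ 80
  Elm: +65 → 65 < 80
  Fenton: +45 → 45 < 110
  Hale: +80 → 80 ≥ 40
Round 3 — Alder, Hale become insolvent.
  Fenton: +10 → 55 < 110
No further insolvencies.

4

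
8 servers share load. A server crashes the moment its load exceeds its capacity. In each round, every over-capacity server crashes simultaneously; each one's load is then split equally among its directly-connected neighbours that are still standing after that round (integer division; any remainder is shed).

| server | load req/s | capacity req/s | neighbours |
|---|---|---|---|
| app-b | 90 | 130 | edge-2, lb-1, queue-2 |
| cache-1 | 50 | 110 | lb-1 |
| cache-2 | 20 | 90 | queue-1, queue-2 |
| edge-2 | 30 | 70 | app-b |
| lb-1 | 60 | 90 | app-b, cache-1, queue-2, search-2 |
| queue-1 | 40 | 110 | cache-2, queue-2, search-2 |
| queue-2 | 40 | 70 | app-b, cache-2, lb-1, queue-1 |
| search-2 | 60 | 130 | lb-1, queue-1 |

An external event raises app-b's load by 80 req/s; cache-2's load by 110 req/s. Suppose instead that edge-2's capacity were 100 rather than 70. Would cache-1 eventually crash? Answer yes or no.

With edge-2's capacity at 100:
Round 1 — app-b at 170 > 130; cache-2 at 130 > 90. app-b, cache-2 crash.
  app-b sheds 170 req/s to edge-2, lb-1, queue-2: 56 each (2 lost).
    edge-2: 30+56 = 86 ≤ 100
    lb-1: 60+56 = 116 > 90
    queue-2: 40+56 = 96 > 70
  cache-2 sheds 130 req/s to queue-1, queue-2: 65 each.
    queue-1: 40+65 = 105 ≤ 110
    queue-2: 96+65 = 161 > 70
Round 2 — lb-1, queue-2 crash.
  lb-1 sheds 116 req/s to cache-1, search-2: 58 each.
    cache-1: 50+58 = 108 ≤ 110
    search-2: 60+58 = 118 ≤ 130
  queue-2 sheds 161 req/s to queue-1: 161 each.
    queue-1: 105+161 = 266 > 110
Round 3 — queue-1 crashes.
  queue-1 sheds 266 req/s to search-2: 266 each.
    search-2: 118+266 = 384 > 130
Round 4 — search-2 crashes.
  search-2 sheds 384 req/s: no online neighbours, lost.
No further crashes.

no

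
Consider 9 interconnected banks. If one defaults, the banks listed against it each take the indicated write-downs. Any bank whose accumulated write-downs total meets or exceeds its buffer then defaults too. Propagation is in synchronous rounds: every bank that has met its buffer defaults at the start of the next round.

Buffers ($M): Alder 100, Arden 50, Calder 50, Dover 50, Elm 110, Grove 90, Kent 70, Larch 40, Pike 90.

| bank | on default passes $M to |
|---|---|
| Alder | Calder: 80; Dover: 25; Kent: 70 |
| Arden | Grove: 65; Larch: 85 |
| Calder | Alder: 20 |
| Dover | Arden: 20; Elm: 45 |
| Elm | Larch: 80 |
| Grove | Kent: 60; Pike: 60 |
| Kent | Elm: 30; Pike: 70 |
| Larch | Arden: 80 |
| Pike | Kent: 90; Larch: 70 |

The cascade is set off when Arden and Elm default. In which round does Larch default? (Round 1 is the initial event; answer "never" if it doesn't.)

2

Round 1 — Arden, Elm default (initial).
  Grove: +65 → 65 < 90
  Larch: +85+80 → 165 ≥ 40
Round 2 — Larch defaults.
No further defaults.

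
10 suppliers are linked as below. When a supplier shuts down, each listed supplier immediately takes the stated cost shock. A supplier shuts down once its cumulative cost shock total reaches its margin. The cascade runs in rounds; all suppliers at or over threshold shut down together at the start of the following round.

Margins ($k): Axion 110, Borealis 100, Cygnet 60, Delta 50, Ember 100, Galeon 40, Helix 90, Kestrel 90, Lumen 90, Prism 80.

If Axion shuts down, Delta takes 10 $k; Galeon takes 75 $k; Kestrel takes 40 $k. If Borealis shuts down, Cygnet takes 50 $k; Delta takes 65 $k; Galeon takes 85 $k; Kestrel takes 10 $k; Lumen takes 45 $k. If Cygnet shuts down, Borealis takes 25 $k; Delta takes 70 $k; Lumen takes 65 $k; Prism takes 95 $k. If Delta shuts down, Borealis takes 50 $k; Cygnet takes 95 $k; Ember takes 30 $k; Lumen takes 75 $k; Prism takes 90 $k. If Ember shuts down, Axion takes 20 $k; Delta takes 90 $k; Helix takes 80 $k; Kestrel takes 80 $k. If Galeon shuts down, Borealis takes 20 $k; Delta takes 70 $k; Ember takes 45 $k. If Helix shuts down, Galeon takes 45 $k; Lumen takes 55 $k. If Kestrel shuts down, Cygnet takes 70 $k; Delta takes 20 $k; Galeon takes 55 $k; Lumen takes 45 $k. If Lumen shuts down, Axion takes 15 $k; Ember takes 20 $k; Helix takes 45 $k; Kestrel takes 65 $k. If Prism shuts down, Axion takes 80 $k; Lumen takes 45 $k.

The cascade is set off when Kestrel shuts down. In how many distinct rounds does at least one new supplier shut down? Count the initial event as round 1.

Round 1 — Kestrel shuts down (initial).
  Cygnet: +70 → 70 ≥ 60
  Delta: +20 → 20 < 50
  Galeon: +55 → 55 ≥ 40
  Lumen: +45 → 45 < 90
Round 2 — Cygnet, Galeon shut down.
  Borealis: +25+20 → 45 < 100
  Delta: +70+70 → 160 ≥ 50
  Ember: +45 → 45 < 100
  Lumen: +65 → 110 ≥ 90
  Prism: +95 → 95 ≥ 80
Round 3 — Delta, Lumen, Prism shut down.
  Axion: +15+80 → 95 < 110
  Borealis: +50 → 95 < 100
  Ember: +30+20 → 95 < 100
  Helix: +45 → 45 < 90
No further shutdowns.

3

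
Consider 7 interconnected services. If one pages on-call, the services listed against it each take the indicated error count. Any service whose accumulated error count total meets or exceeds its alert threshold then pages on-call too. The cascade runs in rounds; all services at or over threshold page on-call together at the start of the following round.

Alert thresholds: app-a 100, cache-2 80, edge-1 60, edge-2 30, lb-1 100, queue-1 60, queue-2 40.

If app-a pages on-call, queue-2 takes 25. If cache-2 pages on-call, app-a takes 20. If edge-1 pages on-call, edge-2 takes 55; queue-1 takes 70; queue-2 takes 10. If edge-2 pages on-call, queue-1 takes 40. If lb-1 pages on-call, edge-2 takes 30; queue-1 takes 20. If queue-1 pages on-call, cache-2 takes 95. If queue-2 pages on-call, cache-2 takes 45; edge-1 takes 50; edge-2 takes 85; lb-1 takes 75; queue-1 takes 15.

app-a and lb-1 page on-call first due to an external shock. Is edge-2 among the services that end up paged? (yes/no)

Round 1 — app-a, lb-1 page on-call (initial).
  edge-2: +30 → 30 ≥ 30
  queue-1: +20 → 20 < 60
  queue-2: +25 → 25 < 40
Round 2 — edge-2 pages on-call.
  queue-1: +40 → 60 ≥ 60
Round 3 — queue-1 pages on-call.
  cache-2: +95 → 95 ≥ 80
Round 4 — cache-2 pages on-call.
No further pages.

yes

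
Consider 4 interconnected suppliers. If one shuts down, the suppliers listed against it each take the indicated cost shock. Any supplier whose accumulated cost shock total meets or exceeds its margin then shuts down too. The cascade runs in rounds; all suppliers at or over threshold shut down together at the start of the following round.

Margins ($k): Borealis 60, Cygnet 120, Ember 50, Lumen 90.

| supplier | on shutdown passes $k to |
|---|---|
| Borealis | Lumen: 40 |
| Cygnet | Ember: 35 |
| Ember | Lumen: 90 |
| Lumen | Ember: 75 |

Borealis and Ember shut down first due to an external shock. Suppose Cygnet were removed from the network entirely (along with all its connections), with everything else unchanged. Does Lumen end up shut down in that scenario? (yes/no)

yes

With Cygnet removed:
Round 1 — Borealis, Ember shut down (initial).
  Lumen: +40+90 → 130 ≥ 90
Round 2 — Lumen shuts down.
No further shutdowns.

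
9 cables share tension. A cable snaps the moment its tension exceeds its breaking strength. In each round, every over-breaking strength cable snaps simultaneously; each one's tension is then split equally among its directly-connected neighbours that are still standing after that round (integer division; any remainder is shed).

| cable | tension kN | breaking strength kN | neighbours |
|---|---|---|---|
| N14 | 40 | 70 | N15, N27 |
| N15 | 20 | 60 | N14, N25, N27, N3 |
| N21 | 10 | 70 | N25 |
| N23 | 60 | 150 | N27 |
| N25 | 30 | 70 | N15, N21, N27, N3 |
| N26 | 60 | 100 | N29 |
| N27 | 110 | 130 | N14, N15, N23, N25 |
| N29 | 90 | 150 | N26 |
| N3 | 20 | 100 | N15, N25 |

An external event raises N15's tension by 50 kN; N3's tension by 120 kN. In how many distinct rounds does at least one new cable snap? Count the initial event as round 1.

Round 1 — N15 at 70 > 60; N3 at 140 > 100. N15, N3 snap.
  N15 sheds 70 kN to N14, N25, N27: 23 each (1 lost).
    N14: 40+23 = 63 ≤ 70
    N25: 30+23 = 53 ≤ 70
    N27: 110+23 = 133 > 130
  N3 sheds 140 kN to N25: 140 each.
    N25: 53+140 = 193 > 70
Round 2 — N25, N27 snap.
  N25 sheds 193 kN to N21: 193 each.
    N21: 10+193 = 203 > 70
  N27 sheds 133 kN to N14, N23: 66 each (1 lost).
    N14: 63+66 = 129 > 70
    N23: 60+66 = 126 ≤ 150
Round 3 — N14, N21 snap.
  N14 sheds 129 kN: no online neighbours, lost.
  N21 sheds 203 kN: no online neighbours, lost.
No further breaks.

3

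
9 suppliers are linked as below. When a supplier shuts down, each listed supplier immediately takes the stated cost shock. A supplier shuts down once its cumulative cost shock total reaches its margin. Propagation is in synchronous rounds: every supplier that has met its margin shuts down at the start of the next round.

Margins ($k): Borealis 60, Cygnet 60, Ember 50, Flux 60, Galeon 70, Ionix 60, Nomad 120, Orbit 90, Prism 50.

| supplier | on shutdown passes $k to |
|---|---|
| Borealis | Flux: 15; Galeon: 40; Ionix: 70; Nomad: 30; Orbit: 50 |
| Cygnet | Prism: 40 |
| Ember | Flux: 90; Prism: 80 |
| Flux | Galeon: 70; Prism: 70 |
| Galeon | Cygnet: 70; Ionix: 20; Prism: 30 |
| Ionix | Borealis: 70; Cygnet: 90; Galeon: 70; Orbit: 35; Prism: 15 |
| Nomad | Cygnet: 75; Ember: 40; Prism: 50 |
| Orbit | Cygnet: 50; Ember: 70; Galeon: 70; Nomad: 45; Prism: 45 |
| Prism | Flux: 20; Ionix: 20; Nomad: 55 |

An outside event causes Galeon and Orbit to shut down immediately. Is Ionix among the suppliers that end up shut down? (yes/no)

Round 1 — Galeon, Orbit shut down (initial).
  Cygnet: +70+50 → 120 ≥ 60
  Ember: +70 → 70 ≥ 50
  Ionix: +20 → 20 < 60
  Nomad: +45 → 45 < 120
  Prism: +30+45 → 75 ≥ 50
Round 2 — Cygnet, Ember, Prism shut down.
  Flux: +90+20 → 110 ≥ 60
  Ionix: +20 → 40 < 60
  Nomad: +55 → 100 < 120
Round 3 — Flux shuts down.
No further shutdowns.

no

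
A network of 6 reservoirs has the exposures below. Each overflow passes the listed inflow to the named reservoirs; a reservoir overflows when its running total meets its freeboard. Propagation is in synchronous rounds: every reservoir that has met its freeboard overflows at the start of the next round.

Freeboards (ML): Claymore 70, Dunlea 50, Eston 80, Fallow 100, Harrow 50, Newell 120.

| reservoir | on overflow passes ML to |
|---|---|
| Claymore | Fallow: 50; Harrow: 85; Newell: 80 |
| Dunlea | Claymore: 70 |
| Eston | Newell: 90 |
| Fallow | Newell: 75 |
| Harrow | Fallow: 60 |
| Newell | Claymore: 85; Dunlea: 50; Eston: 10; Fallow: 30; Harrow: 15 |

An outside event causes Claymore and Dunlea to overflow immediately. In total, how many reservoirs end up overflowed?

Round 1 — Claymore, Dunlea overflow (initial).
  Fallow: +50 → 50 < 100
  Harrow: +85 → 85 ≥ 50
  Newell: +80 → 80 < 120
Round 2 — Harrow overflows.
  Fallow: +60 → 110 ≥ 100
Round 3 — Fallow overflows.
  Newell: +75 → 155 ≥ 120
Round 4 — Newell overflows.
  Eston: +10 → 10 < 80
No further overflows.

5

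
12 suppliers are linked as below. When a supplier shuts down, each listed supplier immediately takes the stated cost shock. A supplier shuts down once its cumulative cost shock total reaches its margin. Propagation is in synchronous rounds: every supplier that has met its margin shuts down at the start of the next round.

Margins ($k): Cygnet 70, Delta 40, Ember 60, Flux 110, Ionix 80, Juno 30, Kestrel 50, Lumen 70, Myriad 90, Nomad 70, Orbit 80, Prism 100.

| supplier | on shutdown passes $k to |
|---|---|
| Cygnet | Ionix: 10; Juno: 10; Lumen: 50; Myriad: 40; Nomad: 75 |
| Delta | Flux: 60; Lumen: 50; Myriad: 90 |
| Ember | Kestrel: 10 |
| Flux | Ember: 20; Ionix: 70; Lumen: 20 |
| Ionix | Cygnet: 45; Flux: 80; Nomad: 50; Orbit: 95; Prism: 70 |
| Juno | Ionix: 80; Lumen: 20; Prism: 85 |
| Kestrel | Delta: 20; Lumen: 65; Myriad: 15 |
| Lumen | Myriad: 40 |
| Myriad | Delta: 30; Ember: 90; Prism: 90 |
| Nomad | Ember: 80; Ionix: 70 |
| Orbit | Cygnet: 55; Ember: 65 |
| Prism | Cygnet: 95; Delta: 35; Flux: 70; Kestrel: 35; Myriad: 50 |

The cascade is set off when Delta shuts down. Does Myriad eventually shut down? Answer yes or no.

yes

Round 1 — Delta shuts down (initial).
  Flux: +60 → 60 < 110
  Lumen: +50 → 50 < 70
  Myriad: +90 → 90 ≥ 90
Round 2 — Myriad shuts down.
  Ember: +90 → 90 ≥ 60
  Prism: +90 → 90 < 100
Round 3 — Ember shuts down.
  Kestrel: +10 → 10 < 50
No further shutdowns.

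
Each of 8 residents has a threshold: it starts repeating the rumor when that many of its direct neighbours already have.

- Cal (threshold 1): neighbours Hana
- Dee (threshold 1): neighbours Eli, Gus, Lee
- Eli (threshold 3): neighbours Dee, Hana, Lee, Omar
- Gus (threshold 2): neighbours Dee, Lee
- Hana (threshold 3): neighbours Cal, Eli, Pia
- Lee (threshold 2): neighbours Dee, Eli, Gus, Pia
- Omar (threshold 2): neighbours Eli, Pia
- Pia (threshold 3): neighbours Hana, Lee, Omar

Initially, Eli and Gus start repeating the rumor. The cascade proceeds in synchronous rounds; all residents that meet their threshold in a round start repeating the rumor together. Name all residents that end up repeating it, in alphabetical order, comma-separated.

Dee, Eli, Gus, Lee

Round 1 — Eli, Gus start repeating the rumor (initial).
Round 2 — checking thresholds:
  Dee: 2 of 3 neighbours ≥ 1, starts repeating the rumor.
  Hana: 1 of 3 neighbours < 3, below threshold.
  Lee: 2 of 4 neighbours ≥ 2, starts repeating the rumor.
  Omar: 1 of 2 neighbours < 2, below threshold.
Round 3 — no new spreads; cascade stops.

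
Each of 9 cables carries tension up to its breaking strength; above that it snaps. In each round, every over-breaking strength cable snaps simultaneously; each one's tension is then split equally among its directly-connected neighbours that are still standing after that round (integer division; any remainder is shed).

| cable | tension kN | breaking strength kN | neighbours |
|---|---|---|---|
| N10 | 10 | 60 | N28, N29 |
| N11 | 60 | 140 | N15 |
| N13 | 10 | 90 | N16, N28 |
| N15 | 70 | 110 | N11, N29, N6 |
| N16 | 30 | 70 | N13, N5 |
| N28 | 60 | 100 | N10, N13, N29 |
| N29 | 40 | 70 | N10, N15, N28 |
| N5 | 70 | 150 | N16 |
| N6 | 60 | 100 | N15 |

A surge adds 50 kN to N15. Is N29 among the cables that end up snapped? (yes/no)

Round 1 — N15 at 120 > 110. N15 snaps.
  N15 sheds 120 kN to N11, N29, N6: 40 each.
    N11: 60+40 = 100 ≤ 140
    N29: 40+40 = 80 > 70
    N6: 60+40 = 100 ≤ 100
Round 2 — N29 snaps.
  N29 sheds 80 kN to N10, N28: 40 each.
    N10: 10+40 = 50 ≤ 60
    N28: 60+40 = 100 ≤ 100
No further breaks.

yes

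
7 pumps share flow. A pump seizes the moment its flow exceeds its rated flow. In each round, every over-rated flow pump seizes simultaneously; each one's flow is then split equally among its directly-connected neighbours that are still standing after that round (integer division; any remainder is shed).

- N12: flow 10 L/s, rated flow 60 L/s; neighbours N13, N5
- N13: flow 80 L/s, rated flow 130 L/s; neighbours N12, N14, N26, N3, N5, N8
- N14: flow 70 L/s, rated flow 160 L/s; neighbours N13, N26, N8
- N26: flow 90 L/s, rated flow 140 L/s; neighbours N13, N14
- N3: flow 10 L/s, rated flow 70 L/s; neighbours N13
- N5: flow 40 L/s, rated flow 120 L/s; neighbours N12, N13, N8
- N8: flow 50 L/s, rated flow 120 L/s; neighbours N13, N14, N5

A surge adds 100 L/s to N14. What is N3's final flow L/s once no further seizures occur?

Round 1 — N14 at 170 > 160. N14 seizes.
  N14 sheds 170 L/s to N13, N26, N8: 56 each (2 lost).
    N13: 80+56 = 136 > 130
    N26: 90+56 = 146 > 140
    N8: 50+56 = 106 ≤ 120
Round 2 — N13, N26 seize.
  N13 sheds 136 L/s to N12, N3, N5, N8: 34 each.
    N12: 10+34 = 44 ≤ 60
    N3: 10+34 = 44 ≤ 70
    N5: 40+34 = 74 ≤ 120
    N8: 106+34 = 140 > 120
  N26 sheds 146 L/s: no online neighbours, lost.
Round 3 — N8 seizes.
  N8 sheds 140 L/s to N5: 140 each.
    N5: 74+140 = 214 > 120
Round 4 — N5 seizes.
  N5 sheds 214 L/s to N12: 214 each.
    N12: 44+214 = 258 > 60
Round 5 — N12 seizes.
  N12 sheds 258 L/s: no online neighbours, lost.
No further seizures.

44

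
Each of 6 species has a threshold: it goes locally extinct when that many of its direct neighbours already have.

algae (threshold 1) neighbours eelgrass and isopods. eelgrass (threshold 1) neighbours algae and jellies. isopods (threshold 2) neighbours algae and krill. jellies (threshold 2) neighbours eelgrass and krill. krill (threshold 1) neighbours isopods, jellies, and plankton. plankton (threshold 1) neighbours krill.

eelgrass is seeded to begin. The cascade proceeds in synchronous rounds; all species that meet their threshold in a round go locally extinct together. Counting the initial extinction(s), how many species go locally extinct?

Round 1 — eelgrass goes locally extinct (initial).
Round 2 — checking thresholds:
  algae: 1 of 2 neighbours ≥ 1, goes locally extinct.
  jellies: 1 of 2 neighbours < 2, not yet.
Round 3 — no new extinctions; cascade stops.

2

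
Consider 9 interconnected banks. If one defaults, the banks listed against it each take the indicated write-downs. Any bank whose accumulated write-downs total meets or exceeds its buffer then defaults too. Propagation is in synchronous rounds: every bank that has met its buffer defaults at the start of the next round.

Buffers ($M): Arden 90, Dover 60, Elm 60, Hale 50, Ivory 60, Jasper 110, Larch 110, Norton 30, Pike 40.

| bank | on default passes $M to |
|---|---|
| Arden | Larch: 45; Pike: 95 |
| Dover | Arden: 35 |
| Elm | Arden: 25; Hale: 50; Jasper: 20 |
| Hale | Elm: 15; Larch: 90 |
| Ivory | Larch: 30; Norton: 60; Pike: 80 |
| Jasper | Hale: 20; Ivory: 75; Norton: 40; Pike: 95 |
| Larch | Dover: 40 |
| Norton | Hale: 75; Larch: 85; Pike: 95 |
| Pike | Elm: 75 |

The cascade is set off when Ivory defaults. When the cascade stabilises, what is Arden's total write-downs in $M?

Round 1 — Ivory defaults (initial).
  Larch: +30 → 30 < 110
  Norton: +60 → 60 ≥ 30
  Pike: +80 → 80 ≥ 40
Round 2 — Norton, Pike default.
  Elm: +75 → 75 ≥ 60
  Hale: +75 → 75 ≥ 50
  Larch: +85 → 115 ≥ 110
Round 3 — Elm, Hale, Larch default.
  Arden: +25 → 25 < 90
  Dover: +40 → 40 < 60
  Jasper: +20 → 20 < 110
No further defaults.

25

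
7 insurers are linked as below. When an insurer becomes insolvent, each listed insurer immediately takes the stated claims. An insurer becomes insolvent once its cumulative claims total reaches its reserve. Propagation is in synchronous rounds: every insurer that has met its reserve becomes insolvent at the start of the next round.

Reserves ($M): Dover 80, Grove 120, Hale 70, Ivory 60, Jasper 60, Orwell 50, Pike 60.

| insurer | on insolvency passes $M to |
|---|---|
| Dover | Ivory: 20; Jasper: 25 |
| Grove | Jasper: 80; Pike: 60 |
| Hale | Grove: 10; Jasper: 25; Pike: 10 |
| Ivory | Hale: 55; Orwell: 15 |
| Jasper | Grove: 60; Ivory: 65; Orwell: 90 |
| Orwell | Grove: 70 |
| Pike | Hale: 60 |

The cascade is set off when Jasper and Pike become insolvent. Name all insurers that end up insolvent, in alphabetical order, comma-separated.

Round 1 — Jasper, Pike become insolvent (initial).
  Grove: +60 → 60 < 120
  Hale: +60 → 60 < 70
  Ivory: +65 → 65 ≥ 60
  Orwell: +90 → 90 ≥ 50
Round 2 — Ivory, Orwell become insolvent.
  Grove: +70 → 130 ≥ 120
  Hale: +55 → 115 ≥ 70
Round 3 — Grove, Hale become insolvent.
No further insolvencies.

Grove, Hale, Ivory, Jasper, Orwell, Pike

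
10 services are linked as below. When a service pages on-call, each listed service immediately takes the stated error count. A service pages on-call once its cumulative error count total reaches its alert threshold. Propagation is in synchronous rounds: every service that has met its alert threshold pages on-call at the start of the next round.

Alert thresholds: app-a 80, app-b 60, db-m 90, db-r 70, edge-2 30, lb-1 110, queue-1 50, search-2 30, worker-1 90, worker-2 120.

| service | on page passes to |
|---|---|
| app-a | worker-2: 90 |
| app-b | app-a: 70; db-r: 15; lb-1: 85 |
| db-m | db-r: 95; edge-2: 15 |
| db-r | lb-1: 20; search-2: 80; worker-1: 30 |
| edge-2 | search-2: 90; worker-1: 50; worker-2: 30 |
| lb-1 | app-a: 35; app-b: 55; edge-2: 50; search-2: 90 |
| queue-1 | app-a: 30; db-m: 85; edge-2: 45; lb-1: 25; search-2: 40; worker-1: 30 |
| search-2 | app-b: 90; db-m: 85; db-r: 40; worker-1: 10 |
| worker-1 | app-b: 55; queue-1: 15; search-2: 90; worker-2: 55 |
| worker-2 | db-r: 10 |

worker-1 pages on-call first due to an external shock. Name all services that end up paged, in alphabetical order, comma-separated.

Round 1 — worker-1 pages on-call (initial).
  app-b: +55 → 55 < 60
  queue-1: +15 → 15 < 50
  search-2: +90 → 90 ≥ 30
  worker-2: +55 → 55 < 120
Round 2 — search-2 pages on-call.
  app-b: +90 → 145 ≥ 60
  db-m: +85 → 85 < 90
  db-r: +40 → 40 < 70
Round 3 — app-b pages on-call.
  app-a: +70 → 70 < 80
  db-r: +15 → 55 < 70
  lb-1: +85 → 85 < 110
No further pages.

app-b, search-2, worker-1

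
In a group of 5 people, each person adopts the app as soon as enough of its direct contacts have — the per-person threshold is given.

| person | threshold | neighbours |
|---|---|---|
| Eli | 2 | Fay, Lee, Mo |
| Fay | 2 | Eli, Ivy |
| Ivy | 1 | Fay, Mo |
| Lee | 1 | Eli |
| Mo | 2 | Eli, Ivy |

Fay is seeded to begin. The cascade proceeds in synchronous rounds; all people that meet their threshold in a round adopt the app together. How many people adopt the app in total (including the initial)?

Round 1 — Fay adopts the app (initial).
Round 2 — checking thresholds:
  Eli: 1 of 3 neighbours < 2, holds.
  Ivy: 1 of 2 neighbours ≥ 1, adopts the app.
Round 3 — no new adoptions; cascade stops.

2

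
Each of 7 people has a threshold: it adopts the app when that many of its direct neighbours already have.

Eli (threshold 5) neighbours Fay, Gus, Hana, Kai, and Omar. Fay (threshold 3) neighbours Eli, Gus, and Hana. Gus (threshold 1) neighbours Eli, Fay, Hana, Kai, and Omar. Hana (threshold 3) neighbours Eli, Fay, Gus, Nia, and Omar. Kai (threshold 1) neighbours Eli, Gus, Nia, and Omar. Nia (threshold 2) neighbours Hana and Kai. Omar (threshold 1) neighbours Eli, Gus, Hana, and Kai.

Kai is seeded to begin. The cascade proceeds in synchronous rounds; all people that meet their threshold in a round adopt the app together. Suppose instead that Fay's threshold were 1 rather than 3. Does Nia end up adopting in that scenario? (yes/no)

yes

With Fay's threshold at 1:
Round 1 — Kai adopts the app (initial).
Round 2 — checking thresholds:
  Eli: 1 of 5 neighbours < 5, not yet.
  Gus: 1 of 5 neighbours ≥ 1, adopts the app.
  Nia: 1 of 2 neighbours < 2, not yet.
  Omar: 1 of 4 neighbours ≥ 1, adopts the app.
Round 3 — checking thresholds:
  Eli: 3 of 5 neighbours < 5, not yet.
  Fay: 1 of 3 neighbours ≥ 1, adopts the app.
  Hana: 2 of 5 neighbours < 3, not yet.
  Nia: 1 of 2 neighbours < 2, not yet.
Round 4 — checking thresholds:
  Eli: 4 of 5 neighbours < 5, not yet.
  Hana: 3 of 5 neighbours ≥ 3, adopts the app.
  Nia: 1 of 2 neighbours < 2, not yet.
Round 5 — checking thresholds:
  Eli: 5 of 5 neighbours ≥ 5, adopts the app.
  Nia: 2 of 2 neighbours ≥ 2, adopts the app.
Round 6 — no new adoptions; cascade stops.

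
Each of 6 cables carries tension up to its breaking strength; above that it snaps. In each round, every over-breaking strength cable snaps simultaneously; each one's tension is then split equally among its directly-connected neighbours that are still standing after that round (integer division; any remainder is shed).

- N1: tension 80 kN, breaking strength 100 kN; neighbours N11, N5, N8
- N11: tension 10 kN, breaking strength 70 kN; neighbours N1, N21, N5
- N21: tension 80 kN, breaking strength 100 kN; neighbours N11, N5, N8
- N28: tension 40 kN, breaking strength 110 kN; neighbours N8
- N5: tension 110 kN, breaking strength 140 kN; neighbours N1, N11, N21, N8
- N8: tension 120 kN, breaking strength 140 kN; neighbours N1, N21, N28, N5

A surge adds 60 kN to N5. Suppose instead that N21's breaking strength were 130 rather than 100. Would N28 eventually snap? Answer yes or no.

yes

With N21's breaking strength at 130:
Round 1 — N5 at 170 > 140. N5 snaps.
  N5 sheds 170 kN to N1, N11, N21, N8: 42 each (2 lost).
    N1: 80+42 = 122 > 100
    N11: 10+42 = 52 ≤ 70
    N21: 80+42 = 122 ≤ 130
    N8: 120+42 = 162 > 140
Round 2 — N1, N8 snap.
  N1 sheds 122 kN to N11: 122 each.
    N11: 52+122 = 174 > 70
  N8 sheds 162 kN to N21, N28: 81 each.
    N21: 122+81 = 203 > 130
    N28: 40+81 = 121 > 110
Round 3 — N11, N21, N28 snap.
  N11 sheds 174 kN: no online neighbours, lost.
  N21 sheds 203 kN: no online neighbours, lost.
  N28 sheds 121 kN: no online neighbours, lost.
No further breaks.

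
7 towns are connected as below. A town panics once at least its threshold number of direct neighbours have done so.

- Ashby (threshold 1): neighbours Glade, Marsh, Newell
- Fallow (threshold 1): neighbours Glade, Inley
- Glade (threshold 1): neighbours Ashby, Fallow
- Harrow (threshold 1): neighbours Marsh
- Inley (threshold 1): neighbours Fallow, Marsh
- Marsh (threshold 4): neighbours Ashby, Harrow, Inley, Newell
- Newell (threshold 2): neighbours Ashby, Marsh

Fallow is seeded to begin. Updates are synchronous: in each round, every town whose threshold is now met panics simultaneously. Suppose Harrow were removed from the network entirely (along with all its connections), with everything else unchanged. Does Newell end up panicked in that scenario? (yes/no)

With Harrow removed:
Round 1 — Fallow panics (initial).
Round 2 — checking thresholds:
  Glade: 1 of 2 neighbours ≥ 1, panics.
  Inley: 1 of 2 neighbours ≥ 1, panics.
Round 3 — checking thresholds:
  Ashby: 1 of 3 neighbours ≥ 1, panics.
  Marsh: 1 of 3 neighbours < 4, not yet.
Round 4 — no new panics; cascade stops.

no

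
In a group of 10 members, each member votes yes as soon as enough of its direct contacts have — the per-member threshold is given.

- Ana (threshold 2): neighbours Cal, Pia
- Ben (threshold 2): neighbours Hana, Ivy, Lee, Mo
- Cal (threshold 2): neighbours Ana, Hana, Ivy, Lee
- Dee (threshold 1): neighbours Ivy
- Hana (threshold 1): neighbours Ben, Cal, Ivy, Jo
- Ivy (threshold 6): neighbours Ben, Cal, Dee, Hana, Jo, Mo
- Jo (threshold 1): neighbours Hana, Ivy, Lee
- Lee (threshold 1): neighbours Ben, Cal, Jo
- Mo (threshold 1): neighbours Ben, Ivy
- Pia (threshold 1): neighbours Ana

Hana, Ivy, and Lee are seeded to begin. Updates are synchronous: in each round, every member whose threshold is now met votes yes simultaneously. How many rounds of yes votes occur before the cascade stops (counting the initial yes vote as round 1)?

Round 1 — Hana, Ivy, Lee vote yes (initial).
Round 2 — checking thresholds:
  Ben: 3 of 4 neighbours ≥ 2, votes yes.
  Cal: 3 of 4 neighbours ≥ 2, votes yes.
  Dee: 1 of 1 neighbours ≥ 1, votes yes.
  Jo: 3 of 3 neighbours ≥ 1, votes yes.
  Mo: 1 of 2 neighbours ≥ 1, votes yes.
Round 3 — no new yes votes; cascade stops.

2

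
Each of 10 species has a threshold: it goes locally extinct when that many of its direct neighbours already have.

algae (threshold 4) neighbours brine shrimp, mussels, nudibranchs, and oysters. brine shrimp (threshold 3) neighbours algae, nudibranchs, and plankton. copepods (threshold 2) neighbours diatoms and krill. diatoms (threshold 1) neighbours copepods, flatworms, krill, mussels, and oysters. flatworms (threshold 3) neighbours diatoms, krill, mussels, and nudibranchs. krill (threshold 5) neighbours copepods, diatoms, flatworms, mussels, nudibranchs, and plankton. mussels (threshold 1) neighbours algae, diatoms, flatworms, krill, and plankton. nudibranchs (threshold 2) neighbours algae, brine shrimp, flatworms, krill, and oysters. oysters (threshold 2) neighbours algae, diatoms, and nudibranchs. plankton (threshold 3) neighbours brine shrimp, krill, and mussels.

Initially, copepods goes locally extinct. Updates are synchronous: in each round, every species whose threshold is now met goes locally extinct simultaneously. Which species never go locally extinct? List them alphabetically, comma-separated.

algae, brine shrimp, flatworms, krill, nudibranchs, oysters, plankton

Round 1 — copepods goes locally extinct (initial).
Round 2 — checking thresholds:
  diatoms: 1 of 5 neighbours ≥ 1, goes locally extinct.
  krill: 1 of 6 neighbours < 5, not yet.
Round 3 — checking thresholds:
  flatworms: 1 of 4 neighbours < 3, not yet.
  krill: 2 of 6 neighbours < 5, not yet.
  mussels: 1 of 5 neighbours ≥ 1, goes locally extinct.
  oysters: 1 of 3 neighbours < 2, not yet.
Round 4 — no new extinctions; cascade stops.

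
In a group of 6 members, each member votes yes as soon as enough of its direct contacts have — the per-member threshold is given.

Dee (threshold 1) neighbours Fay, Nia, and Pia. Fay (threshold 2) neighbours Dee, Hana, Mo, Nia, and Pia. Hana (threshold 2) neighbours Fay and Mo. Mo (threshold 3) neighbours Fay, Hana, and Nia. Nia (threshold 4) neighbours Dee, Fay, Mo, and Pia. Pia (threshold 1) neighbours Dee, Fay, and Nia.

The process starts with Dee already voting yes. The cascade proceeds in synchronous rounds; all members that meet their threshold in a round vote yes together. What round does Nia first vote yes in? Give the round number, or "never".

never

Round 1 — Dee votes yes (initial).
Round 2 — checking thresholds:
  Fay: 1 of 5 neighbours < 2, not yet.
  Nia: 1 of 4 neighbours < 4, not yet.
  Pia: 1 of 3 neighbours ≥ 1, votes yes.
Round 3 — checking thresholds:
  Fay: 2 of 5 neighbours ≥ 2, votes yes.
  Nia: 2 of 4 neighbours < 4, not yet.
Round 4 — no new yes votes; cascade stops.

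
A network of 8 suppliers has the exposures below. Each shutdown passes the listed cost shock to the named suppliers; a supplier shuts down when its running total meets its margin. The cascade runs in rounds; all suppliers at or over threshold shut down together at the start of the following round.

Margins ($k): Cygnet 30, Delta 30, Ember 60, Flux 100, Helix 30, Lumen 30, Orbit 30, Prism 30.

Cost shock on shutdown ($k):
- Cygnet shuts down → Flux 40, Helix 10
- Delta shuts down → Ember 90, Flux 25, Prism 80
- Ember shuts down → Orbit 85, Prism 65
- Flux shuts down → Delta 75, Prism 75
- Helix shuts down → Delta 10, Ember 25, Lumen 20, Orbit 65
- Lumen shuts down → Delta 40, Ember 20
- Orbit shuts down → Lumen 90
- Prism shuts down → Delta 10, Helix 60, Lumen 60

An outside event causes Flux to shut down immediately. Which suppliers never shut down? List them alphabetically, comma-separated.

Cygnet

Round 1 — Flux shuts down (initial).
  Delta: +75 → 75 ≥ 30
  Prism: +75 → 75 ≥ 30
Round 2 — Delta, Prism shut down.
  Ember: +90 → 90 ≥ 60
  Helix: +60 → 60 ≥ 30
  Lumen: +60 → 60 ≥ 30
Round 3 — Ember, Helix, Lumen shut down.
  Orbit: +85+65 → 150 ≥ 30
Round 4 — Orbit shuts down.
No further shutdowns.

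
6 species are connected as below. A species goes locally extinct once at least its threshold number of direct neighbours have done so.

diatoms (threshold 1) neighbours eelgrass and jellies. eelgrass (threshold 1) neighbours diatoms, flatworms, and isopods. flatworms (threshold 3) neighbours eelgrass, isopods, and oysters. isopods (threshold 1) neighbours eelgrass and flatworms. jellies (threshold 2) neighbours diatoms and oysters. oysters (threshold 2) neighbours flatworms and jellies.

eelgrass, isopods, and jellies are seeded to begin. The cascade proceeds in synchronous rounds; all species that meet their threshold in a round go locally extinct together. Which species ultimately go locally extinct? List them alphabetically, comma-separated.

diatoms, eelgrass, isopods, jellies

Round 1 — eelgrass, isopods, jellies go locally extinct (initial).
Round 2 — checking thresholds:
  diatoms: 2 of 2 neighbours ≥ 1, goes locally extinct.
  flatworms: 2 of 3 neighbours < 3, not yet.
  oysters: 1 of 2 neighbours < 2, not yet.
Round 3 — no new extinctions; cascade stops.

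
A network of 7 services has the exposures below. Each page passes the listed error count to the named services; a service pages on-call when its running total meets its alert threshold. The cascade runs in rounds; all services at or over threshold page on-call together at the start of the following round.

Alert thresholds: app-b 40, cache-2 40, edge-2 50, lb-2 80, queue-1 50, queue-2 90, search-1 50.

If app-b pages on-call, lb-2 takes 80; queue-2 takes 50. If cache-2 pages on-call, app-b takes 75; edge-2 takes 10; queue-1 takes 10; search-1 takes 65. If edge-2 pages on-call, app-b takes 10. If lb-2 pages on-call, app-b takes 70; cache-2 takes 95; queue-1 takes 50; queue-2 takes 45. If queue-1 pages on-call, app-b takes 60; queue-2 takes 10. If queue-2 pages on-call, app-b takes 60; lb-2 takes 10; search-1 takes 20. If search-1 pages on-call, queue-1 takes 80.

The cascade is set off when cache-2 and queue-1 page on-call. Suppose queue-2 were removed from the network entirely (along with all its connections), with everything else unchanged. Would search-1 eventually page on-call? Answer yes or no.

yes

With queue-2 removed:
Round 1 — cache-2, queue-1 page on-call (initial).
  app-b: +75+60 → 135 ≥ 40
  edge-2: +10 → 10 < 50
  search-1: +65 → 65 ≥ 50
Round 2 — app-b, search-1 page on-call.
  lb-2: +80 → 80 ≥ 80
Round 3 — lb-2 pages on-call.
No further pages.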